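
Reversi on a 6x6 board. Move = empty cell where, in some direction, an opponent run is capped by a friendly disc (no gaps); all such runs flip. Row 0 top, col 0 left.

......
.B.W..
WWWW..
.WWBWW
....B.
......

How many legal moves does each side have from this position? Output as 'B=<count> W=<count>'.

-- B to move --
(0,2): no bracket -> illegal
(0,3): flips 2 -> legal
(0,4): no bracket -> illegal
(1,0): no bracket -> illegal
(1,2): no bracket -> illegal
(1,4): no bracket -> illegal
(2,4): flips 1 -> legal
(2,5): no bracket -> illegal
(3,0): flips 2 -> legal
(4,0): no bracket -> illegal
(4,1): flips 2 -> legal
(4,2): no bracket -> illegal
(4,3): no bracket -> illegal
(4,5): no bracket -> illegal
B mobility = 4
-- W to move --
(0,0): flips 1 -> legal
(0,1): flips 1 -> legal
(0,2): flips 1 -> legal
(1,0): no bracket -> illegal
(1,2): no bracket -> illegal
(2,4): no bracket -> illegal
(4,2): no bracket -> illegal
(4,3): flips 1 -> legal
(4,5): no bracket -> illegal
(5,3): flips 1 -> legal
(5,4): flips 1 -> legal
(5,5): flips 2 -> legal
W mobility = 7

Answer: B=4 W=7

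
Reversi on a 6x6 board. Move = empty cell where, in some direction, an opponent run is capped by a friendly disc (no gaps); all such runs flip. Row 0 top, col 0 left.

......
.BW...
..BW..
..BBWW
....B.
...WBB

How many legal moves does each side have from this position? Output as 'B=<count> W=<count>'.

Answer: B=5 W=6

Derivation:
-- B to move --
(0,1): no bracket -> illegal
(0,2): flips 1 -> legal
(0,3): no bracket -> illegal
(1,3): flips 2 -> legal
(1,4): flips 1 -> legal
(2,1): no bracket -> illegal
(2,4): flips 2 -> legal
(2,5): no bracket -> illegal
(4,2): no bracket -> illegal
(4,3): no bracket -> illegal
(4,5): no bracket -> illegal
(5,2): flips 1 -> legal
B mobility = 5
-- W to move --
(0,0): no bracket -> illegal
(0,1): no bracket -> illegal
(0,2): no bracket -> illegal
(1,0): flips 1 -> legal
(1,3): no bracket -> illegal
(2,0): no bracket -> illegal
(2,1): flips 1 -> legal
(2,4): no bracket -> illegal
(3,1): flips 2 -> legal
(4,1): flips 1 -> legal
(4,2): flips 2 -> legal
(4,3): flips 1 -> legal
(4,5): no bracket -> illegal
W mobility = 6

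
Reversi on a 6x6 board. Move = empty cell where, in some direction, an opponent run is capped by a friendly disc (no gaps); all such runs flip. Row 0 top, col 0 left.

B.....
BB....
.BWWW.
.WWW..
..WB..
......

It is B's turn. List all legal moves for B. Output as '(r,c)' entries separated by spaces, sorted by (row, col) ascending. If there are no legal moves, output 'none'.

Answer: (1,3) (2,5) (4,1) (4,4)

Derivation:
(1,2): no bracket -> illegal
(1,3): flips 2 -> legal
(1,4): no bracket -> illegal
(1,5): no bracket -> illegal
(2,0): no bracket -> illegal
(2,5): flips 3 -> legal
(3,0): no bracket -> illegal
(3,4): no bracket -> illegal
(3,5): no bracket -> illegal
(4,0): no bracket -> illegal
(4,1): flips 2 -> legal
(4,4): flips 2 -> legal
(5,1): no bracket -> illegal
(5,2): no bracket -> illegal
(5,3): no bracket -> illegal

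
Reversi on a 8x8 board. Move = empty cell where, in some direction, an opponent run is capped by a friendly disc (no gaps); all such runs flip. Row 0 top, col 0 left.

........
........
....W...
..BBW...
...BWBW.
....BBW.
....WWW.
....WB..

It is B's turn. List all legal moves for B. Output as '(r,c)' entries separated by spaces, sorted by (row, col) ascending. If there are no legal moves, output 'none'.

(1,3): no bracket -> illegal
(1,4): flips 3 -> legal
(1,5): flips 1 -> legal
(2,3): flips 1 -> legal
(2,5): flips 1 -> legal
(3,5): flips 1 -> legal
(3,6): no bracket -> illegal
(3,7): flips 1 -> legal
(4,7): flips 1 -> legal
(5,3): flips 1 -> legal
(5,7): flips 2 -> legal
(6,3): no bracket -> illegal
(6,7): flips 1 -> legal
(7,3): flips 2 -> legal
(7,6): flips 1 -> legal
(7,7): flips 1 -> legal

Answer: (1,4) (1,5) (2,3) (2,5) (3,5) (3,7) (4,7) (5,3) (5,7) (6,7) (7,3) (7,6) (7,7)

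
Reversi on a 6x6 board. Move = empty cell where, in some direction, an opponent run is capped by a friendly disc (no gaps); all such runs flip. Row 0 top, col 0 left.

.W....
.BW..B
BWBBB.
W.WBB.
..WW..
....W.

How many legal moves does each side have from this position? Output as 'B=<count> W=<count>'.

-- B to move --
(0,0): no bracket -> illegal
(0,2): flips 1 -> legal
(0,3): no bracket -> illegal
(1,0): no bracket -> illegal
(1,3): flips 1 -> legal
(3,1): flips 2 -> legal
(4,0): flips 1 -> legal
(4,1): flips 1 -> legal
(4,4): no bracket -> illegal
(4,5): no bracket -> illegal
(5,1): flips 1 -> legal
(5,2): flips 3 -> legal
(5,3): flips 1 -> legal
(5,5): no bracket -> illegal
B mobility = 8
-- W to move --
(0,0): no bracket -> illegal
(0,2): no bracket -> illegal
(0,4): no bracket -> illegal
(0,5): no bracket -> illegal
(1,0): flips 2 -> legal
(1,3): flips 2 -> legal
(1,4): flips 1 -> legal
(2,5): flips 4 -> legal
(3,1): no bracket -> illegal
(3,5): flips 2 -> legal
(4,4): no bracket -> illegal
(4,5): flips 2 -> legal
W mobility = 6

Answer: B=8 W=6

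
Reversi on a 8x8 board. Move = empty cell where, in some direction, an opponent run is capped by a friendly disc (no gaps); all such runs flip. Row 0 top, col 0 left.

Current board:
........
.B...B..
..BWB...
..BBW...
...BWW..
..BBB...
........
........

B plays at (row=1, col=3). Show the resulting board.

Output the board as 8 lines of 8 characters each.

Answer: ........
.B.B.B..
..BBB...
..BBW...
...BWW..
..BBB...
........
........

Derivation:
Place B at (1,3); scan 8 dirs for brackets.
Dir NW: first cell '.' (not opp) -> no flip
Dir N: first cell '.' (not opp) -> no flip
Dir NE: first cell '.' (not opp) -> no flip
Dir W: first cell '.' (not opp) -> no flip
Dir E: first cell '.' (not opp) -> no flip
Dir SW: first cell 'B' (not opp) -> no flip
Dir S: opp run (2,3) capped by B -> flip
Dir SE: first cell 'B' (not opp) -> no flip
All flips: (2,3)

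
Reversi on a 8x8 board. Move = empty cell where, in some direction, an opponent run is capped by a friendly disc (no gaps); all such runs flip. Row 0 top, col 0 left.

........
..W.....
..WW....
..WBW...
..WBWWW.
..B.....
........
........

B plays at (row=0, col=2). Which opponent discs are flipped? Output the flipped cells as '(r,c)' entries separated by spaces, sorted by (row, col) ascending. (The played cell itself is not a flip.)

Answer: (1,2) (2,2) (3,2) (4,2)

Derivation:
Dir NW: edge -> no flip
Dir N: edge -> no flip
Dir NE: edge -> no flip
Dir W: first cell '.' (not opp) -> no flip
Dir E: first cell '.' (not opp) -> no flip
Dir SW: first cell '.' (not opp) -> no flip
Dir S: opp run (1,2) (2,2) (3,2) (4,2) capped by B -> flip
Dir SE: first cell '.' (not opp) -> no flip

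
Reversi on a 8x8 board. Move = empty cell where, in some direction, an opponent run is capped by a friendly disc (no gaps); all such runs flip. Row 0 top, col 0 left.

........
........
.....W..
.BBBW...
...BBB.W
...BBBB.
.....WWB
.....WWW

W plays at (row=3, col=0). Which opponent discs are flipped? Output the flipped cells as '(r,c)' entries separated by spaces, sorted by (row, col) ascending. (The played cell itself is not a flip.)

Dir NW: edge -> no flip
Dir N: first cell '.' (not opp) -> no flip
Dir NE: first cell '.' (not opp) -> no flip
Dir W: edge -> no flip
Dir E: opp run (3,1) (3,2) (3,3) capped by W -> flip
Dir SW: edge -> no flip
Dir S: first cell '.' (not opp) -> no flip
Dir SE: first cell '.' (not opp) -> no flip

Answer: (3,1) (3,2) (3,3)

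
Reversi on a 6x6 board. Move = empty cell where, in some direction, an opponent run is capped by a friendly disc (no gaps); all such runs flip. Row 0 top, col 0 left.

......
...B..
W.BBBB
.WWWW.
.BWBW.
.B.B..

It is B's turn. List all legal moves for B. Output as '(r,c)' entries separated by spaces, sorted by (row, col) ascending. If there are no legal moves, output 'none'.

(1,0): no bracket -> illegal
(1,1): no bracket -> illegal
(2,1): flips 2 -> legal
(3,0): no bracket -> illegal
(3,5): flips 1 -> legal
(4,0): flips 1 -> legal
(4,5): flips 2 -> legal
(5,2): flips 2 -> legal
(5,4): flips 2 -> legal
(5,5): flips 2 -> legal

Answer: (2,1) (3,5) (4,0) (4,5) (5,2) (5,4) (5,5)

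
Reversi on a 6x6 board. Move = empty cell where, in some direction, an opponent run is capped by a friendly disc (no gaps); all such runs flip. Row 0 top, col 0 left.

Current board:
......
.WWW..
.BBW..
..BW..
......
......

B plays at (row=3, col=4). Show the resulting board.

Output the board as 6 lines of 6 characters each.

Place B at (3,4); scan 8 dirs for brackets.
Dir NW: opp run (2,3) (1,2), next='.' -> no flip
Dir N: first cell '.' (not opp) -> no flip
Dir NE: first cell '.' (not opp) -> no flip
Dir W: opp run (3,3) capped by B -> flip
Dir E: first cell '.' (not opp) -> no flip
Dir SW: first cell '.' (not opp) -> no flip
Dir S: first cell '.' (not opp) -> no flip
Dir SE: first cell '.' (not opp) -> no flip
All flips: (3,3)

Answer: ......
.WWW..
.BBW..
..BBB.
......
......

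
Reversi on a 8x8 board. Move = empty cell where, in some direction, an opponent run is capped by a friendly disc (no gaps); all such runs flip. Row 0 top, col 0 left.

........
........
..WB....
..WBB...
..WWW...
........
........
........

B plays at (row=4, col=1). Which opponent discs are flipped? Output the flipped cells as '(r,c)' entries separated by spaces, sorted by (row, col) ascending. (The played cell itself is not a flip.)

Dir NW: first cell '.' (not opp) -> no flip
Dir N: first cell '.' (not opp) -> no flip
Dir NE: opp run (3,2) capped by B -> flip
Dir W: first cell '.' (not opp) -> no flip
Dir E: opp run (4,2) (4,3) (4,4), next='.' -> no flip
Dir SW: first cell '.' (not opp) -> no flip
Dir S: first cell '.' (not opp) -> no flip
Dir SE: first cell '.' (not opp) -> no flip

Answer: (3,2)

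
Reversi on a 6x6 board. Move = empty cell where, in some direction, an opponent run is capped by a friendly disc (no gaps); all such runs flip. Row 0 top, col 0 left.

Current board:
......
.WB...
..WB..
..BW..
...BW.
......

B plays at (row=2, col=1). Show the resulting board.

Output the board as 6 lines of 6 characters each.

Answer: ......
.WB...
.BBB..
..BW..
...BW.
......

Derivation:
Place B at (2,1); scan 8 dirs for brackets.
Dir NW: first cell '.' (not opp) -> no flip
Dir N: opp run (1,1), next='.' -> no flip
Dir NE: first cell 'B' (not opp) -> no flip
Dir W: first cell '.' (not opp) -> no flip
Dir E: opp run (2,2) capped by B -> flip
Dir SW: first cell '.' (not opp) -> no flip
Dir S: first cell '.' (not opp) -> no flip
Dir SE: first cell 'B' (not opp) -> no flip
All flips: (2,2)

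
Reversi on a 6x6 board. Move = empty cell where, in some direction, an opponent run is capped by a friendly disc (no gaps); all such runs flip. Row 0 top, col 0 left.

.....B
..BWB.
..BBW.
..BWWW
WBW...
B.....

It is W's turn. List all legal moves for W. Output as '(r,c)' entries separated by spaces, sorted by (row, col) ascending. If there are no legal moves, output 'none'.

(0,1): flips 2 -> legal
(0,2): flips 3 -> legal
(0,3): no bracket -> illegal
(0,4): flips 1 -> legal
(1,1): flips 2 -> legal
(1,5): flips 1 -> legal
(2,1): flips 2 -> legal
(2,5): no bracket -> illegal
(3,0): no bracket -> illegal
(3,1): flips 2 -> legal
(4,3): no bracket -> illegal
(5,1): no bracket -> illegal
(5,2): no bracket -> illegal

Answer: (0,1) (0,2) (0,4) (1,1) (1,5) (2,1) (3,1)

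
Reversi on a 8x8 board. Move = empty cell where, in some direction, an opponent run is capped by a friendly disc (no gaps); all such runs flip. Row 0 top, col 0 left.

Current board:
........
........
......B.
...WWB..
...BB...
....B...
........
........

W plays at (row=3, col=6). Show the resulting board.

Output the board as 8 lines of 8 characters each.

Answer: ........
........
......B.
...WWWW.
...BB...
....B...
........
........

Derivation:
Place W at (3,6); scan 8 dirs for brackets.
Dir NW: first cell '.' (not opp) -> no flip
Dir N: opp run (2,6), next='.' -> no flip
Dir NE: first cell '.' (not opp) -> no flip
Dir W: opp run (3,5) capped by W -> flip
Dir E: first cell '.' (not opp) -> no flip
Dir SW: first cell '.' (not opp) -> no flip
Dir S: first cell '.' (not opp) -> no flip
Dir SE: first cell '.' (not opp) -> no flip
All flips: (3,5)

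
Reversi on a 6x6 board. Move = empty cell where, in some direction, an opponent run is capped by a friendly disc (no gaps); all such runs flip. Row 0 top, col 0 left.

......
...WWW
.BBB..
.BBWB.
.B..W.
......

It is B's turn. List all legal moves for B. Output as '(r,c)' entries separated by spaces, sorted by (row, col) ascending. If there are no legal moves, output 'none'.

(0,2): no bracket -> illegal
(0,3): flips 1 -> legal
(0,4): flips 1 -> legal
(0,5): flips 1 -> legal
(1,2): no bracket -> illegal
(2,4): no bracket -> illegal
(2,5): no bracket -> illegal
(3,5): no bracket -> illegal
(4,2): no bracket -> illegal
(4,3): flips 1 -> legal
(4,5): no bracket -> illegal
(5,3): no bracket -> illegal
(5,4): flips 1 -> legal
(5,5): flips 2 -> legal

Answer: (0,3) (0,4) (0,5) (4,3) (5,4) (5,5)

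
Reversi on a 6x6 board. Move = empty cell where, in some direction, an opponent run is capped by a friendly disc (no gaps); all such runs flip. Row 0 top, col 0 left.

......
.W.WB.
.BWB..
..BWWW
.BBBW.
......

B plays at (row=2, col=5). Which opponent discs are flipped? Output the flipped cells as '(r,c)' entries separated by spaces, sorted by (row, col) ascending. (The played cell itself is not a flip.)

Answer: (3,4)

Derivation:
Dir NW: first cell 'B' (not opp) -> no flip
Dir N: first cell '.' (not opp) -> no flip
Dir NE: edge -> no flip
Dir W: first cell '.' (not opp) -> no flip
Dir E: edge -> no flip
Dir SW: opp run (3,4) capped by B -> flip
Dir S: opp run (3,5), next='.' -> no flip
Dir SE: edge -> no flip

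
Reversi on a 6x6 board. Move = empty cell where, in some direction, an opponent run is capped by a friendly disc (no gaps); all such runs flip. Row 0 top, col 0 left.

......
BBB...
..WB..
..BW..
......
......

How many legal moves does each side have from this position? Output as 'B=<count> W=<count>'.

-- B to move --
(1,3): no bracket -> illegal
(2,1): flips 1 -> legal
(2,4): no bracket -> illegal
(3,1): no bracket -> illegal
(3,4): flips 1 -> legal
(4,2): no bracket -> illegal
(4,3): flips 1 -> legal
(4,4): flips 2 -> legal
B mobility = 4
-- W to move --
(0,0): flips 1 -> legal
(0,1): no bracket -> illegal
(0,2): flips 1 -> legal
(0,3): no bracket -> illegal
(1,3): flips 1 -> legal
(1,4): no bracket -> illegal
(2,0): no bracket -> illegal
(2,1): no bracket -> illegal
(2,4): flips 1 -> legal
(3,1): flips 1 -> legal
(3,4): no bracket -> illegal
(4,1): no bracket -> illegal
(4,2): flips 1 -> legal
(4,3): no bracket -> illegal
W mobility = 6

Answer: B=4 W=6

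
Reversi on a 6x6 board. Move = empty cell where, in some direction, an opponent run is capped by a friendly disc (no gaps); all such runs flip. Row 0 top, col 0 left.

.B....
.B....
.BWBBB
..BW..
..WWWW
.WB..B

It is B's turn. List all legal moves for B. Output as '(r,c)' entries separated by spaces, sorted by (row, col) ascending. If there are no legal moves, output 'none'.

(1,2): flips 1 -> legal
(1,3): no bracket -> illegal
(3,1): no bracket -> illegal
(3,4): flips 2 -> legal
(3,5): flips 1 -> legal
(4,0): no bracket -> illegal
(4,1): no bracket -> illegal
(5,0): flips 1 -> legal
(5,3): flips 2 -> legal
(5,4): flips 1 -> legal

Answer: (1,2) (3,4) (3,5) (5,0) (5,3) (5,4)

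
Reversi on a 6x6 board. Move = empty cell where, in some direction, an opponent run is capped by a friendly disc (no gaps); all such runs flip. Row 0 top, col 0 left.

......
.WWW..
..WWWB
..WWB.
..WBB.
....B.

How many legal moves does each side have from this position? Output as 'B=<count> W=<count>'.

Answer: B=7 W=4

Derivation:
-- B to move --
(0,0): flips 3 -> legal
(0,1): flips 2 -> legal
(0,2): no bracket -> illegal
(0,3): flips 3 -> legal
(0,4): no bracket -> illegal
(1,0): no bracket -> illegal
(1,4): flips 1 -> legal
(1,5): no bracket -> illegal
(2,0): no bracket -> illegal
(2,1): flips 4 -> legal
(3,1): flips 2 -> legal
(3,5): no bracket -> illegal
(4,1): flips 1 -> legal
(5,1): no bracket -> illegal
(5,2): no bracket -> illegal
(5,3): no bracket -> illegal
B mobility = 7
-- W to move --
(1,4): no bracket -> illegal
(1,5): no bracket -> illegal
(3,5): flips 1 -> legal
(4,5): flips 3 -> legal
(5,2): no bracket -> illegal
(5,3): flips 1 -> legal
(5,5): flips 1 -> legal
W mobility = 4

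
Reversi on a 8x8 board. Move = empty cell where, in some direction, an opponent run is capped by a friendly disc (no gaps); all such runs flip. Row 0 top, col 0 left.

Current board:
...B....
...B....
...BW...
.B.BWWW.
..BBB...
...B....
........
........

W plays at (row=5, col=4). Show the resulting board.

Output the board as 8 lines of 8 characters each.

Place W at (5,4); scan 8 dirs for brackets.
Dir NW: opp run (4,3), next='.' -> no flip
Dir N: opp run (4,4) capped by W -> flip
Dir NE: first cell '.' (not opp) -> no flip
Dir W: opp run (5,3), next='.' -> no flip
Dir E: first cell '.' (not opp) -> no flip
Dir SW: first cell '.' (not opp) -> no flip
Dir S: first cell '.' (not opp) -> no flip
Dir SE: first cell '.' (not opp) -> no flip
All flips: (4,4)

Answer: ...B....
...B....
...BW...
.B.BWWW.
..BBW...
...BW...
........
........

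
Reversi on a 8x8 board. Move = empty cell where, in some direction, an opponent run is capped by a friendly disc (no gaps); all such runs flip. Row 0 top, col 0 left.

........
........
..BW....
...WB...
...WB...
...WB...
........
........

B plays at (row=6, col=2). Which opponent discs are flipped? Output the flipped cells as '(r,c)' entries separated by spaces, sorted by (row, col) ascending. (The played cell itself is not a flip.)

Answer: (5,3)

Derivation:
Dir NW: first cell '.' (not opp) -> no flip
Dir N: first cell '.' (not opp) -> no flip
Dir NE: opp run (5,3) capped by B -> flip
Dir W: first cell '.' (not opp) -> no flip
Dir E: first cell '.' (not opp) -> no flip
Dir SW: first cell '.' (not opp) -> no flip
Dir S: first cell '.' (not opp) -> no flip
Dir SE: first cell '.' (not opp) -> no flip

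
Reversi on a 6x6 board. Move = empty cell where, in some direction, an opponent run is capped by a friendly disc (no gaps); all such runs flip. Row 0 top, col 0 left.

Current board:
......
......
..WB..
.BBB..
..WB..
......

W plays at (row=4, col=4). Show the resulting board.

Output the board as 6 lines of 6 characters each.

Place W at (4,4); scan 8 dirs for brackets.
Dir NW: opp run (3,3) capped by W -> flip
Dir N: first cell '.' (not opp) -> no flip
Dir NE: first cell '.' (not opp) -> no flip
Dir W: opp run (4,3) capped by W -> flip
Dir E: first cell '.' (not opp) -> no flip
Dir SW: first cell '.' (not opp) -> no flip
Dir S: first cell '.' (not opp) -> no flip
Dir SE: first cell '.' (not opp) -> no flip
All flips: (3,3) (4,3)

Answer: ......
......
..WB..
.BBW..
..WWW.
......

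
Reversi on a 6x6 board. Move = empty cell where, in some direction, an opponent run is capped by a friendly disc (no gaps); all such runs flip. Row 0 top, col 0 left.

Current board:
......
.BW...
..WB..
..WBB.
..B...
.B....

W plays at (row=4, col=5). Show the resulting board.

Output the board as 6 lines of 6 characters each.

Place W at (4,5); scan 8 dirs for brackets.
Dir NW: opp run (3,4) (2,3) capped by W -> flip
Dir N: first cell '.' (not opp) -> no flip
Dir NE: edge -> no flip
Dir W: first cell '.' (not opp) -> no flip
Dir E: edge -> no flip
Dir SW: first cell '.' (not opp) -> no flip
Dir S: first cell '.' (not opp) -> no flip
Dir SE: edge -> no flip
All flips: (2,3) (3,4)

Answer: ......
.BW...
..WW..
..WBW.
..B..W
.B....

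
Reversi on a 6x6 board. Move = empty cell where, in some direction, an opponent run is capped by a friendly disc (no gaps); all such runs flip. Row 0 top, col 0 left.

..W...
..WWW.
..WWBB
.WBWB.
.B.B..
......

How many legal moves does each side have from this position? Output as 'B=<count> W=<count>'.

-- B to move --
(0,1): flips 2 -> legal
(0,3): flips 4 -> legal
(0,4): flips 1 -> legal
(0,5): flips 2 -> legal
(1,1): no bracket -> illegal
(1,5): no bracket -> illegal
(2,0): no bracket -> illegal
(2,1): flips 3 -> legal
(3,0): flips 1 -> legal
(4,0): no bracket -> illegal
(4,2): flips 1 -> legal
(4,4): no bracket -> illegal
B mobility = 7
-- W to move --
(1,5): flips 1 -> legal
(2,1): no bracket -> illegal
(3,0): no bracket -> illegal
(3,5): flips 2 -> legal
(4,0): no bracket -> illegal
(4,2): flips 1 -> legal
(4,4): flips 2 -> legal
(4,5): flips 1 -> legal
(5,0): flips 2 -> legal
(5,1): flips 1 -> legal
(5,2): no bracket -> illegal
(5,3): flips 1 -> legal
(5,4): no bracket -> illegal
W mobility = 8

Answer: B=7 W=8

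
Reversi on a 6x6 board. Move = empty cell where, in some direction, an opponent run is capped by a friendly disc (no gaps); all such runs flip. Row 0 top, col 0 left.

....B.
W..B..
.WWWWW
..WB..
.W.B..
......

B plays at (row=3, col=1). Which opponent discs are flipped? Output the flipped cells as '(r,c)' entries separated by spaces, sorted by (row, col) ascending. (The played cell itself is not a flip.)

Dir NW: first cell '.' (not opp) -> no flip
Dir N: opp run (2,1), next='.' -> no flip
Dir NE: opp run (2,2) capped by B -> flip
Dir W: first cell '.' (not opp) -> no flip
Dir E: opp run (3,2) capped by B -> flip
Dir SW: first cell '.' (not opp) -> no flip
Dir S: opp run (4,1), next='.' -> no flip
Dir SE: first cell '.' (not opp) -> no flip

Answer: (2,2) (3,2)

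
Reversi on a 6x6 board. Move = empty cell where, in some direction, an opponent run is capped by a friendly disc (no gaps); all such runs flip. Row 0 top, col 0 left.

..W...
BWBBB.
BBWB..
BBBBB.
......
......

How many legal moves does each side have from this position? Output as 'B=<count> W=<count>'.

-- B to move --
(0,0): flips 2 -> legal
(0,1): flips 1 -> legal
(0,3): no bracket -> illegal
B mobility = 2
-- W to move --
(0,0): no bracket -> illegal
(0,1): no bracket -> illegal
(0,3): no bracket -> illegal
(0,4): flips 1 -> legal
(0,5): no bracket -> illegal
(1,5): flips 3 -> legal
(2,4): flips 2 -> legal
(2,5): no bracket -> illegal
(3,5): no bracket -> illegal
(4,0): flips 1 -> legal
(4,1): flips 2 -> legal
(4,2): flips 1 -> legal
(4,3): no bracket -> illegal
(4,4): flips 1 -> legal
(4,5): no bracket -> illegal
W mobility = 7

Answer: B=2 W=7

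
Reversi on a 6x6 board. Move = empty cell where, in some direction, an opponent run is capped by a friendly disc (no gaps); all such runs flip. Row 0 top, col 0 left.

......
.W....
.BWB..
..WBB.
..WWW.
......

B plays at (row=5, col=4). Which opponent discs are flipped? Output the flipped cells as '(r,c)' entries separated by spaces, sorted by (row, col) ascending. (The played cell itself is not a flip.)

Dir NW: opp run (4,3) (3,2) capped by B -> flip
Dir N: opp run (4,4) capped by B -> flip
Dir NE: first cell '.' (not opp) -> no flip
Dir W: first cell '.' (not opp) -> no flip
Dir E: first cell '.' (not opp) -> no flip
Dir SW: edge -> no flip
Dir S: edge -> no flip
Dir SE: edge -> no flip

Answer: (3,2) (4,3) (4,4)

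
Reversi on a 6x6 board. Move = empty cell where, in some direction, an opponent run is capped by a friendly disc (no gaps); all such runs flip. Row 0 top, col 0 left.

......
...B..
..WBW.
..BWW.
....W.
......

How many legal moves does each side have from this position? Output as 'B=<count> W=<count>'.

Answer: B=7 W=6

Derivation:
-- B to move --
(1,1): no bracket -> illegal
(1,2): flips 1 -> legal
(1,4): no bracket -> illegal
(1,5): no bracket -> illegal
(2,1): flips 1 -> legal
(2,5): flips 1 -> legal
(3,1): flips 1 -> legal
(3,5): flips 3 -> legal
(4,2): no bracket -> illegal
(4,3): flips 1 -> legal
(4,5): flips 1 -> legal
(5,3): no bracket -> illegal
(5,4): no bracket -> illegal
(5,5): no bracket -> illegal
B mobility = 7
-- W to move --
(0,2): flips 1 -> legal
(0,3): flips 2 -> legal
(0,4): flips 1 -> legal
(1,2): flips 1 -> legal
(1,4): no bracket -> illegal
(2,1): no bracket -> illegal
(3,1): flips 1 -> legal
(4,1): no bracket -> illegal
(4,2): flips 1 -> legal
(4,3): no bracket -> illegal
W mobility = 6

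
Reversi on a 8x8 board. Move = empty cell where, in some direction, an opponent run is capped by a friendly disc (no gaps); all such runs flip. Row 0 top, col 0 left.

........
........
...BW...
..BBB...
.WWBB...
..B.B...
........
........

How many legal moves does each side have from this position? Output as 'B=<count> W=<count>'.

-- B to move --
(1,3): no bracket -> illegal
(1,4): flips 1 -> legal
(1,5): flips 1 -> legal
(2,5): flips 1 -> legal
(3,0): flips 1 -> legal
(3,1): no bracket -> illegal
(3,5): no bracket -> illegal
(4,0): flips 2 -> legal
(5,0): flips 1 -> legal
(5,1): flips 1 -> legal
(5,3): no bracket -> illegal
B mobility = 7
-- W to move --
(1,2): no bracket -> illegal
(1,3): no bracket -> illegal
(1,4): flips 2 -> legal
(2,1): no bracket -> illegal
(2,2): flips 2 -> legal
(2,5): no bracket -> illegal
(3,1): no bracket -> illegal
(3,5): no bracket -> illegal
(4,5): flips 2 -> legal
(5,1): no bracket -> illegal
(5,3): no bracket -> illegal
(5,5): no bracket -> illegal
(6,1): no bracket -> illegal
(6,2): flips 1 -> legal
(6,3): flips 1 -> legal
(6,4): flips 3 -> legal
(6,5): no bracket -> illegal
W mobility = 6

Answer: B=7 W=6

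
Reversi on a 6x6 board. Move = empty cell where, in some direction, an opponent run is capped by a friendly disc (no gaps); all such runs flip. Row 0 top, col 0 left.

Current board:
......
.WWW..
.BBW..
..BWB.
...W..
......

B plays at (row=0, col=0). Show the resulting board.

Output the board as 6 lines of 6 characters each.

Place B at (0,0); scan 8 dirs for brackets.
Dir NW: edge -> no flip
Dir N: edge -> no flip
Dir NE: edge -> no flip
Dir W: edge -> no flip
Dir E: first cell '.' (not opp) -> no flip
Dir SW: edge -> no flip
Dir S: first cell '.' (not opp) -> no flip
Dir SE: opp run (1,1) capped by B -> flip
All flips: (1,1)

Answer: B.....
.BWW..
.BBW..
..BWB.
...W..
......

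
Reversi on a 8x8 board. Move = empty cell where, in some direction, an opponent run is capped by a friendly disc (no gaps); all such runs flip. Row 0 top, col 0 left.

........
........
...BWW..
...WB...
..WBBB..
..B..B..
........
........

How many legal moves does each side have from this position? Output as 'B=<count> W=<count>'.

-- B to move --
(1,3): no bracket -> illegal
(1,4): flips 1 -> legal
(1,5): no bracket -> illegal
(1,6): flips 1 -> legal
(2,2): flips 1 -> legal
(2,6): flips 2 -> legal
(3,1): no bracket -> illegal
(3,2): flips 2 -> legal
(3,5): no bracket -> illegal
(3,6): no bracket -> illegal
(4,1): flips 1 -> legal
(5,1): no bracket -> illegal
(5,3): no bracket -> illegal
B mobility = 6
-- W to move --
(1,2): no bracket -> illegal
(1,3): flips 1 -> legal
(1,4): no bracket -> illegal
(2,2): flips 1 -> legal
(3,2): no bracket -> illegal
(3,5): flips 1 -> legal
(3,6): no bracket -> illegal
(4,1): no bracket -> illegal
(4,6): flips 3 -> legal
(5,1): no bracket -> illegal
(5,3): flips 1 -> legal
(5,4): flips 2 -> legal
(5,6): no bracket -> illegal
(6,1): flips 3 -> legal
(6,2): flips 1 -> legal
(6,3): no bracket -> illegal
(6,4): no bracket -> illegal
(6,5): no bracket -> illegal
(6,6): flips 2 -> legal
W mobility = 9

Answer: B=6 W=9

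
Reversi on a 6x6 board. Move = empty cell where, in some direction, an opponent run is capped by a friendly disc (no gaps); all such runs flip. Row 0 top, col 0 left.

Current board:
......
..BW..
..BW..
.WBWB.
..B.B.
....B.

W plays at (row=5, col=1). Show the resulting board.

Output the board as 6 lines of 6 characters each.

Answer: ......
..BW..
..BW..
.WBWB.
..W.B.
.W..B.

Derivation:
Place W at (5,1); scan 8 dirs for brackets.
Dir NW: first cell '.' (not opp) -> no flip
Dir N: first cell '.' (not opp) -> no flip
Dir NE: opp run (4,2) capped by W -> flip
Dir W: first cell '.' (not opp) -> no flip
Dir E: first cell '.' (not opp) -> no flip
Dir SW: edge -> no flip
Dir S: edge -> no flip
Dir SE: edge -> no flip
All flips: (4,2)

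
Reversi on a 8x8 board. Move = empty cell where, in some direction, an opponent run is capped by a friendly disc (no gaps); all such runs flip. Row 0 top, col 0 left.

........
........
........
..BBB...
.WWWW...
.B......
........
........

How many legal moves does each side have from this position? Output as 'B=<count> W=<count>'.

Answer: B=6 W=7

Derivation:
-- B to move --
(3,0): no bracket -> illegal
(3,1): flips 1 -> legal
(3,5): no bracket -> illegal
(4,0): no bracket -> illegal
(4,5): no bracket -> illegal
(5,0): flips 1 -> legal
(5,2): flips 2 -> legal
(5,3): flips 1 -> legal
(5,4): flips 2 -> legal
(5,5): flips 1 -> legal
B mobility = 6
-- W to move --
(2,1): flips 1 -> legal
(2,2): flips 2 -> legal
(2,3): flips 2 -> legal
(2,4): flips 2 -> legal
(2,5): flips 1 -> legal
(3,1): no bracket -> illegal
(3,5): no bracket -> illegal
(4,0): no bracket -> illegal
(4,5): no bracket -> illegal
(5,0): no bracket -> illegal
(5,2): no bracket -> illegal
(6,0): flips 1 -> legal
(6,1): flips 1 -> legal
(6,2): no bracket -> illegal
W mobility = 7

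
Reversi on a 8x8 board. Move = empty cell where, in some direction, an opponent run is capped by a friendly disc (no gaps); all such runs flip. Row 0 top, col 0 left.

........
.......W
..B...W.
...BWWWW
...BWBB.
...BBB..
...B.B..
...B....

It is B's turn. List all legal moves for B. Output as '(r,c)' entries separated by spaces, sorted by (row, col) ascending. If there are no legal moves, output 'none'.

Answer: (1,6) (2,3) (2,4) (2,5) (2,7)

Derivation:
(0,6): no bracket -> illegal
(0,7): no bracket -> illegal
(1,5): no bracket -> illegal
(1,6): flips 2 -> legal
(2,3): flips 1 -> legal
(2,4): flips 3 -> legal
(2,5): flips 2 -> legal
(2,7): flips 1 -> legal
(4,7): no bracket -> illegal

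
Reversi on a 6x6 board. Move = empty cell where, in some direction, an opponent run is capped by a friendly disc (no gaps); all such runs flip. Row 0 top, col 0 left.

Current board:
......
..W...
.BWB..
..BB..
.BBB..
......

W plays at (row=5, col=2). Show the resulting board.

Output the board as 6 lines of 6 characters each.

Answer: ......
..W...
.BWB..
..WB..
.BWB..
..W...

Derivation:
Place W at (5,2); scan 8 dirs for brackets.
Dir NW: opp run (4,1), next='.' -> no flip
Dir N: opp run (4,2) (3,2) capped by W -> flip
Dir NE: opp run (4,3), next='.' -> no flip
Dir W: first cell '.' (not opp) -> no flip
Dir E: first cell '.' (not opp) -> no flip
Dir SW: edge -> no flip
Dir S: edge -> no flip
Dir SE: edge -> no flip
All flips: (3,2) (4,2)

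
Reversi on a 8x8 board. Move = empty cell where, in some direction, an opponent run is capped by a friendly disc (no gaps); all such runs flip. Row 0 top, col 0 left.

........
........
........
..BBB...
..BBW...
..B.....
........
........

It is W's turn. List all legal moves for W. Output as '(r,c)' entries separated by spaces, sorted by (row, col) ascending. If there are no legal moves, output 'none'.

Answer: (2,2) (2,4) (4,1)

Derivation:
(2,1): no bracket -> illegal
(2,2): flips 1 -> legal
(2,3): no bracket -> illegal
(2,4): flips 1 -> legal
(2,5): no bracket -> illegal
(3,1): no bracket -> illegal
(3,5): no bracket -> illegal
(4,1): flips 2 -> legal
(4,5): no bracket -> illegal
(5,1): no bracket -> illegal
(5,3): no bracket -> illegal
(5,4): no bracket -> illegal
(6,1): no bracket -> illegal
(6,2): no bracket -> illegal
(6,3): no bracket -> illegal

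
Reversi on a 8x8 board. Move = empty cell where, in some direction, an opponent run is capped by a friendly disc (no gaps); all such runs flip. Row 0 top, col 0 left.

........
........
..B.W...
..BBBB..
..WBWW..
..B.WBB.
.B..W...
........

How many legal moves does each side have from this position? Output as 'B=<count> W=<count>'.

Answer: B=10 W=12

Derivation:
-- B to move --
(1,3): flips 1 -> legal
(1,4): flips 1 -> legal
(1,5): flips 1 -> legal
(2,3): no bracket -> illegal
(2,5): no bracket -> illegal
(3,1): no bracket -> illegal
(3,6): no bracket -> illegal
(4,1): flips 1 -> legal
(4,6): flips 2 -> legal
(5,1): flips 1 -> legal
(5,3): flips 2 -> legal
(6,3): no bracket -> illegal
(6,5): flips 1 -> legal
(7,3): flips 1 -> legal
(7,4): flips 3 -> legal
(7,5): no bracket -> illegal
B mobility = 10
-- W to move --
(1,1): flips 2 -> legal
(1,2): flips 2 -> legal
(1,3): no bracket -> illegal
(2,1): flips 2 -> legal
(2,3): flips 1 -> legal
(2,5): flips 1 -> legal
(2,6): flips 1 -> legal
(3,1): no bracket -> illegal
(3,6): no bracket -> illegal
(4,1): no bracket -> illegal
(4,6): flips 2 -> legal
(4,7): no bracket -> illegal
(5,0): no bracket -> illegal
(5,1): no bracket -> illegal
(5,3): no bracket -> illegal
(5,7): flips 2 -> legal
(6,0): no bracket -> illegal
(6,2): flips 1 -> legal
(6,3): no bracket -> illegal
(6,5): flips 1 -> legal
(6,6): flips 1 -> legal
(6,7): flips 1 -> legal
(7,0): no bracket -> illegal
(7,1): no bracket -> illegal
(7,2): no bracket -> illegal
W mobility = 12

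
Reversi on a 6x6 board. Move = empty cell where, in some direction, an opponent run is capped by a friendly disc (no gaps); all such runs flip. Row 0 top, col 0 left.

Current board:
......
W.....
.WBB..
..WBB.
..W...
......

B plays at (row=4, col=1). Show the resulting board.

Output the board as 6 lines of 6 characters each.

Answer: ......
W.....
.WBB..
..BBB.
.BW...
......

Derivation:
Place B at (4,1); scan 8 dirs for brackets.
Dir NW: first cell '.' (not opp) -> no flip
Dir N: first cell '.' (not opp) -> no flip
Dir NE: opp run (3,2) capped by B -> flip
Dir W: first cell '.' (not opp) -> no flip
Dir E: opp run (4,2), next='.' -> no flip
Dir SW: first cell '.' (not opp) -> no flip
Dir S: first cell '.' (not opp) -> no flip
Dir SE: first cell '.' (not opp) -> no flip
All flips: (3,2)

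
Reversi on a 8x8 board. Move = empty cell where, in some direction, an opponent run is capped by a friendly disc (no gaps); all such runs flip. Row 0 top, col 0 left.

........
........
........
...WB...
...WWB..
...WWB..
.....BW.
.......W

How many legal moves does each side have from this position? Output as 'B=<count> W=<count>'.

Answer: B=7 W=8

Derivation:
-- B to move --
(2,2): flips 2 -> legal
(2,3): no bracket -> illegal
(2,4): no bracket -> illegal
(3,2): flips 3 -> legal
(3,5): no bracket -> illegal
(4,2): flips 2 -> legal
(5,2): flips 3 -> legal
(5,6): no bracket -> illegal
(5,7): no bracket -> illegal
(6,2): no bracket -> illegal
(6,3): flips 1 -> legal
(6,4): flips 2 -> legal
(6,7): flips 1 -> legal
(7,5): no bracket -> illegal
(7,6): no bracket -> illegal
B mobility = 7
-- W to move --
(2,3): no bracket -> illegal
(2,4): flips 1 -> legal
(2,5): flips 1 -> legal
(3,5): flips 1 -> legal
(3,6): flips 1 -> legal
(4,6): flips 1 -> legal
(5,6): flips 1 -> legal
(6,4): flips 1 -> legal
(7,4): no bracket -> illegal
(7,5): no bracket -> illegal
(7,6): flips 1 -> legal
W mobility = 8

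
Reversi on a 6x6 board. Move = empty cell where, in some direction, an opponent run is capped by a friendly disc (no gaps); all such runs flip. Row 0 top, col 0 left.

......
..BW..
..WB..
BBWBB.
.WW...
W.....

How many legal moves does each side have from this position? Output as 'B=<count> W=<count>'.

Answer: B=8 W=10

Derivation:
-- B to move --
(0,2): no bracket -> illegal
(0,3): flips 1 -> legal
(0,4): flips 2 -> legal
(1,1): flips 1 -> legal
(1,4): flips 1 -> legal
(2,1): flips 1 -> legal
(2,4): no bracket -> illegal
(4,0): no bracket -> illegal
(4,3): no bracket -> illegal
(5,1): flips 2 -> legal
(5,2): flips 4 -> legal
(5,3): flips 1 -> legal
B mobility = 8
-- W to move --
(0,1): no bracket -> illegal
(0,2): flips 1 -> legal
(0,3): no bracket -> illegal
(1,1): flips 1 -> legal
(1,4): flips 1 -> legal
(2,0): flips 1 -> legal
(2,1): flips 1 -> legal
(2,4): flips 2 -> legal
(2,5): no bracket -> illegal
(3,5): flips 2 -> legal
(4,0): flips 1 -> legal
(4,3): flips 2 -> legal
(4,4): flips 1 -> legal
(4,5): no bracket -> illegal
W mobility = 10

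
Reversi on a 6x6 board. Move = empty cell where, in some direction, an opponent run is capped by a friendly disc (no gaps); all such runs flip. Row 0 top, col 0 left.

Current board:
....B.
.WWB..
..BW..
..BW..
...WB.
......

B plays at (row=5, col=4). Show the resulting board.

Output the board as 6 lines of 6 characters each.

Answer: ....B.
.WWB..
..BW..
..BW..
...BB.
....B.

Derivation:
Place B at (5,4); scan 8 dirs for brackets.
Dir NW: opp run (4,3) capped by B -> flip
Dir N: first cell 'B' (not opp) -> no flip
Dir NE: first cell '.' (not opp) -> no flip
Dir W: first cell '.' (not opp) -> no flip
Dir E: first cell '.' (not opp) -> no flip
Dir SW: edge -> no flip
Dir S: edge -> no flip
Dir SE: edge -> no flip
All flips: (4,3)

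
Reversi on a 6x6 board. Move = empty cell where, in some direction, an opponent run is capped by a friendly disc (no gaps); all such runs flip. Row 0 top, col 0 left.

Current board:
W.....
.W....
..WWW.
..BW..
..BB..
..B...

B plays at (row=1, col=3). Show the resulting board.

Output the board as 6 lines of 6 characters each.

Answer: W.....
.W.B..
..WBW.
..BB..
..BB..
..B...

Derivation:
Place B at (1,3); scan 8 dirs for brackets.
Dir NW: first cell '.' (not opp) -> no flip
Dir N: first cell '.' (not opp) -> no flip
Dir NE: first cell '.' (not opp) -> no flip
Dir W: first cell '.' (not opp) -> no flip
Dir E: first cell '.' (not opp) -> no flip
Dir SW: opp run (2,2), next='.' -> no flip
Dir S: opp run (2,3) (3,3) capped by B -> flip
Dir SE: opp run (2,4), next='.' -> no flip
All flips: (2,3) (3,3)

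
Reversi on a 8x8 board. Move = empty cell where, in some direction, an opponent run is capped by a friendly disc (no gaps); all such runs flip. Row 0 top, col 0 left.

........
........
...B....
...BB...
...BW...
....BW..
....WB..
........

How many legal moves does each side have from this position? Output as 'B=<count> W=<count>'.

-- B to move --
(3,5): no bracket -> illegal
(4,5): flips 2 -> legal
(4,6): no bracket -> illegal
(5,3): no bracket -> illegal
(5,6): flips 1 -> legal
(6,3): flips 1 -> legal
(6,6): flips 2 -> legal
(7,3): no bracket -> illegal
(7,4): flips 1 -> legal
(7,5): no bracket -> illegal
B mobility = 5
-- W to move --
(1,2): no bracket -> illegal
(1,3): no bracket -> illegal
(1,4): no bracket -> illegal
(2,2): flips 1 -> legal
(2,4): flips 1 -> legal
(2,5): no bracket -> illegal
(3,2): no bracket -> illegal
(3,5): no bracket -> illegal
(4,2): flips 1 -> legal
(4,5): no bracket -> illegal
(5,2): no bracket -> illegal
(5,3): flips 1 -> legal
(5,6): no bracket -> illegal
(6,3): no bracket -> illegal
(6,6): flips 1 -> legal
(7,4): no bracket -> illegal
(7,5): flips 1 -> legal
(7,6): no bracket -> illegal
W mobility = 6

Answer: B=5 W=6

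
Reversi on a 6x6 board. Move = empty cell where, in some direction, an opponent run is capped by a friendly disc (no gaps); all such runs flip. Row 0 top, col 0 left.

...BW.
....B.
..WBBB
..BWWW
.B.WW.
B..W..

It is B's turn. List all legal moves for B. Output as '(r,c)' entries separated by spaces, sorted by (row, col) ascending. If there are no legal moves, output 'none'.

(0,5): flips 1 -> legal
(1,1): no bracket -> illegal
(1,2): flips 1 -> legal
(1,3): no bracket -> illegal
(1,5): no bracket -> illegal
(2,1): flips 1 -> legal
(3,1): no bracket -> illegal
(4,2): flips 1 -> legal
(4,5): flips 2 -> legal
(5,2): flips 2 -> legal
(5,4): flips 3 -> legal
(5,5): no bracket -> illegal

Answer: (0,5) (1,2) (2,1) (4,2) (4,5) (5,2) (5,4)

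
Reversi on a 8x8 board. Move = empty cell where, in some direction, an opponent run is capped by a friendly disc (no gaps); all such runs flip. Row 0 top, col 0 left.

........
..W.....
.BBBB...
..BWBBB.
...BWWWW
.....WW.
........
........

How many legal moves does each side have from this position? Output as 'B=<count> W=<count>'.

Answer: B=10 W=12

Derivation:
-- B to move --
(0,1): flips 1 -> legal
(0,2): flips 1 -> legal
(0,3): flips 1 -> legal
(1,1): no bracket -> illegal
(1,3): no bracket -> illegal
(3,7): no bracket -> illegal
(4,2): flips 1 -> legal
(5,3): flips 1 -> legal
(5,4): flips 2 -> legal
(5,7): flips 1 -> legal
(6,4): no bracket -> illegal
(6,5): flips 2 -> legal
(6,6): flips 5 -> legal
(6,7): flips 2 -> legal
B mobility = 10
-- W to move --
(1,0): no bracket -> illegal
(1,1): flips 1 -> legal
(1,3): flips 3 -> legal
(1,4): flips 2 -> legal
(1,5): flips 1 -> legal
(2,0): no bracket -> illegal
(2,5): flips 2 -> legal
(2,6): flips 2 -> legal
(2,7): flips 1 -> legal
(3,0): flips 1 -> legal
(3,1): flips 1 -> legal
(3,7): flips 3 -> legal
(4,1): no bracket -> illegal
(4,2): flips 3 -> legal
(5,2): no bracket -> illegal
(5,3): flips 1 -> legal
(5,4): no bracket -> illegal
W mobility = 12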